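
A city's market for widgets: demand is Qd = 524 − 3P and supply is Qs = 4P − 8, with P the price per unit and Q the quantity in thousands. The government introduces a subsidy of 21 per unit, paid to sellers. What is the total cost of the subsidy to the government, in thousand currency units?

Before the subsidy: set 524 − 3P = 4P − 8 → P* = 76, Q* = 296.
With a per-unit subsidy paid to sellers, each receives P + 21 per unit sold, so supply becomes Qs = 4(P + 21) − 8.
New equilibrium: consumers pay 64, sellers receive 85, Q = 332. (Wedge: Pb − Ps = −21.)
Outlay = t · Q = 21 · 332 = 6972.

Government outlay = 6972 thousand.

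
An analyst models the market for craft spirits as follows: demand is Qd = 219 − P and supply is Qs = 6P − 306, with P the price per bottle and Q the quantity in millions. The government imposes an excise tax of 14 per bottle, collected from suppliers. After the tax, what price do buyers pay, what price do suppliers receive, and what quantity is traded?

Without the tax, 219 − P = 6P − 306 gives 7P = 525, so P* = 75 and Q* = 144.
With the tax collected from suppliers, supply shifts: Qs = 6(P − 14) − 306.
New equilibrium: buyers pay 87, suppliers receive 73, Q = 132. (Wedge: Pb − Ps = 14.)
The less price-elastic side of the market bears the larger share of a per-unit tax.

Buyers pay 87; suppliers receive 73; quantity = 132.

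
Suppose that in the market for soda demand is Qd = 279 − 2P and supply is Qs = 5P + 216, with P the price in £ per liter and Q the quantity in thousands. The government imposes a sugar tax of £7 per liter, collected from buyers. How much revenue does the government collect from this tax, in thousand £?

Before the tax: set 279 − 2P = 5P + 216 → P* = £9, Q* = 261.
With the tax collected from buyers, demand (in seller-price terms) shifts: Qd = 279 − 2(P + 7).
Solving gives Q = 251 with buyers paying £14 and producers receiving £7 (the £7 wedge).
Revenue = t · Q = 7 · 251 = £1757.

Tax revenue = £1757 thousand.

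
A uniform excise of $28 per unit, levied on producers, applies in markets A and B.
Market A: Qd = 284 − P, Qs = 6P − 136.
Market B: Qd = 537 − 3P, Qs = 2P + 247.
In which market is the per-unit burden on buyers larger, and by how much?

Market A, by $12.8.

Market A: pre-tax P* = $60, Q* = 224; post-tax Q = 200; per-unit burden on buyers = $24.
Market B: pre-tax P* = $58, Q* = 363; post-tax Q = 329.4; per-unit burden on buyers = $11.2.
Difference: $24 vs $11.2 → market A is larger by $12.8.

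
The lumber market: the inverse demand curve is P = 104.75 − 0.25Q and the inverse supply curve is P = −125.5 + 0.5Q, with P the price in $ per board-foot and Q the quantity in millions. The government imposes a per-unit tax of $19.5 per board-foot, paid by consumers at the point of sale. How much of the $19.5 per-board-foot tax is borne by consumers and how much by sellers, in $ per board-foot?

Inverting to Q(P) form: Qd = 419 − 4P; Qs = 2P + 251.
Before the tax: set 419 − 4P = 2P + 251 → P* = $28, Q* = 307.
With the tax collected from consumers, demand (in seller-price terms) shifts: Qd = 419 − 4(P + 19.5).
New equilibrium: consumers pay $34.5, sellers receive $15, Q = 281. (Wedge: Pb − Ps = 19.5.)
Burden on consumers: $6.5; on sellers: $13. (They sum to $19.5.)
The less price-elastic side of the market bears the larger share of a per-unit tax.

Consumers bear $6.5 per board-foot; sellers bear $13 per board-foot.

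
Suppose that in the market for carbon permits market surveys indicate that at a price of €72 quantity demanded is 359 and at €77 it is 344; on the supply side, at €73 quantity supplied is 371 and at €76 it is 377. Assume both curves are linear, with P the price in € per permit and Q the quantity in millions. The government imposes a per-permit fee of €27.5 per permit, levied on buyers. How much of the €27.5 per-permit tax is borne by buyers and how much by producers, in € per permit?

Buyers bear €11 per permit; producers bear €16.5 per permit.

Demand slope: (344 − 359)/(77 − 72) = -3, so Qd = 575 − 3P.
Supply slope: (377 − 371)/(76 − 73) = 2, so Qs = 2P + 225.
Before the tax: set 575 − 3P = 2P + 225 → P* = €70, Q* = 365.
With the tax collected from buyers, demand (in seller-price terms) shifts: Qd = 575 − 3(P + 27.5).
Solving gives Q = 332 with buyers paying €81 and producers receiving €53.5 (the €27.5 wedge).
Burden on buyers: €11; on producers: €16.5. (They sum to €27.5.)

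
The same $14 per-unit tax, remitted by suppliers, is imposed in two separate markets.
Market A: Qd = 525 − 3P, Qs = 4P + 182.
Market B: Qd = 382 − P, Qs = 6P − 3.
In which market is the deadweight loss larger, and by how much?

Market A: pre-tax P* = $49, Q* = 378; post-tax Q = 354; deadweight loss = $168.
Market B: pre-tax P* = $55, Q* = 327; post-tax Q = 315; deadweight loss = $84.
Difference: $168 vs $84 → market A is larger by $84.

Market A, by $84.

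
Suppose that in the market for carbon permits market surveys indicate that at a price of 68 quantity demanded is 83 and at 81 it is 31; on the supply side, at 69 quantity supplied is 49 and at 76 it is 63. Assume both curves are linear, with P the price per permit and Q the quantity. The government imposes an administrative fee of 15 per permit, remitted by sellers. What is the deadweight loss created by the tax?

Demand slope: (31 − 83)/(81 − 68) = -4, so Qd = 355 − 4P.
Supply slope: (63 − 49)/(76 − 69) = 2, so Qs = 2P − 89.
Before the tax: set 355 − 4P = 2P − 89 → P* = 74, Q* = 59.
With the tax collected from sellers, supply shifts: Qs = 2(P − 15) − 89.
New equilibrium: buyers pay 79, sellers receive 64, Q = 39. (Wedge: Pb − Ps = 15.)
Quantity falls by |ΔQ| = |59 − 39| = 20.
DWL = ½ · t · |ΔQ| = ½ · 15 · 20 = 150.

Deadweight loss = 150.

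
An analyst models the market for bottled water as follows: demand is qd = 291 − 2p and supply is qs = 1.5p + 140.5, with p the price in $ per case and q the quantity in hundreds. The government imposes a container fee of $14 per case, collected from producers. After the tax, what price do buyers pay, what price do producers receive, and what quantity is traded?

Buyers pay $49; producers receive $35; quantity = 193.

Without the tax, 291 − 2p = 1.5p + 140.5 gives 3.5p = 150.5, so p* = $43 and q* = 205.
With the tax collected from producers, supply shifts: qs = 1.5(p − 14) + 140.5.
Solving gives q = 193 with buyers paying $49 and producers receiving $35 (the $14 wedge).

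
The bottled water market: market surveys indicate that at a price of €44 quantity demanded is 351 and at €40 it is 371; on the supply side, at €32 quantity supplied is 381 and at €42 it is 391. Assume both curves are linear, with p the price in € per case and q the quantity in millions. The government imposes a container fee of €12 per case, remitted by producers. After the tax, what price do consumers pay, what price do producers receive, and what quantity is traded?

Demand slope: (371 − 351)/(40 − 44) = -5, so qd = 571 − 5p.
Supply slope: (391 − 381)/(42 − 32) = 1, so qs = p + 349.
Without the tax, 571 − 5p = p + 349 gives 6p = 222, so p* = €37 and q* = 386.
With the tax collected from producers, supply shifts: qs = (p − 12) + 349.
New equilibrium: consumers pay €39, producers receive €27, q = 376. (Wedge: pb − ps = 12.)
The less price-elastic side of the market bears the larger share of a per-unit tax.

Consumers pay €39; producers receive €27; quantity = 376.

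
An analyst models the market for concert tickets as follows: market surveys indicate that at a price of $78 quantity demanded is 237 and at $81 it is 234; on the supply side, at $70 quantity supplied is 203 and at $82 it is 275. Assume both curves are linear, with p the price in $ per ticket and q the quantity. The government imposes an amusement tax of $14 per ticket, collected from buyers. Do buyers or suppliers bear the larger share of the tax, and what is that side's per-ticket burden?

Buyers bear the larger share: $12 per ticket.

Demand slope: (234 − 237)/(81 − 78) = -1, so qd = 315 − p.
Supply slope: (275 − 203)/(82 − 70) = 6, so qs = 6p − 217.
Before the tax: set 315 − p = 6p − 217 → p* = $76, q* = 239.
With the tax collected from buyers, demand (in seller-price terms) shifts: qd = 315 − (p + 14).
New equilibrium: buyers pay $88, suppliers receive $74, q = 227. (Wedge: pb − ps = 14.)
Per-ticket burden: buyers $12, suppliers $2.
Buyers take the larger share because demand is less price-elastic here (demand slope 1 vs supply slope 6).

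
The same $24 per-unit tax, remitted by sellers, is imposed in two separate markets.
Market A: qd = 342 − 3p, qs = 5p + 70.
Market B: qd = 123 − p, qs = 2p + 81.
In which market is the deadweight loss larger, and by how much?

Market A: pre-tax p* = $34, q* = 240; post-tax q = 195; deadweight loss = $540.
Market B: pre-tax p* = $14, q* = 109; post-tax q = 93; deadweight loss = $192.
Difference: $540 vs $192 → market A is larger by $348.

Market A, by $348.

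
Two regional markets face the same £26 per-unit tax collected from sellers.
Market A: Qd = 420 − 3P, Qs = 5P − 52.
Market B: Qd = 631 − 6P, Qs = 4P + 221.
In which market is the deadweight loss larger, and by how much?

Market A: pre-tax P* = £59, Q* = 243; post-tax Q = 194.25; deadweight loss = £633.75.
Market B: pre-tax P* = £41, Q* = 385; post-tax Q = 322.6; deadweight loss = £811.2.
Difference: £633.75 vs £811.2 → market B is larger by £177.45.

Market B, by £177.45.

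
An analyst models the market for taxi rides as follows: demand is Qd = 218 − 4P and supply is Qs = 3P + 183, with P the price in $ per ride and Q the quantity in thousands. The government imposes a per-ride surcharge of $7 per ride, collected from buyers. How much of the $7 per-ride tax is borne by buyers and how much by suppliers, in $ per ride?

Buyers bear $3 per ride; suppliers bear $4 per ride.

Without the tax, 218 − 4P = 3P + 183 gives 7P = 35, so P* = $5 and Q* = 198.
With the tax collected from buyers, demand (in seller-price terms) shifts: Qd = 218 − 4(P + 7).
Solving gives Q = 186 with buyers paying $8 and suppliers receiving $1 (the $7 wedge).
Burden on buyers: $3; on suppliers: $4. (They sum to $7.)
The less price-elastic side of the market bears the larger share of a per-unit tax.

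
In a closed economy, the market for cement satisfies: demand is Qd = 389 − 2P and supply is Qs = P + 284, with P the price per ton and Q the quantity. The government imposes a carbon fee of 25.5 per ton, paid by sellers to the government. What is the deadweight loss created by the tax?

Without the tax, 389 − 2P = P + 284 gives 3P = 105, so P* = 35 and Q* = 319.
With the tax collected from sellers, supply shifts: Qs = (P − 25.5) + 284.
Solving gives Q = 302 with consumers paying 43.5 and sellers receiving 18 (the 25.5 wedge).
Quantity falls by |ΔQ| = |319 − 302| = 17.
DWL = ½ · t · |ΔQ| = ½ · 25.5 · 17 = 216.75.

Deadweight loss = 216.75.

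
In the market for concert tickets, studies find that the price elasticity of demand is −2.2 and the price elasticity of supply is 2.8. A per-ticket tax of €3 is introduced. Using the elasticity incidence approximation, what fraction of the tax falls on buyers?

Buyers' share ≈ 0.56.

Incidence ratio: buyers' share ≈ εs / (εs + |εd|) = 2.8 / (2.8 + 2.2) = 0.56.
Supply is the more elastic side, so buyers bear the larger share.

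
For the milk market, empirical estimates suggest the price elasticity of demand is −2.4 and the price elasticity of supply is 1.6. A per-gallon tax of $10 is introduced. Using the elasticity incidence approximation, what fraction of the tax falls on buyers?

Buyers' share ≈ 0.4.

Incidence ratio: buyers' share ≈ εs / (εs + |εd|) = 1.6 / (1.6 + 2.4) = 0.4.
Supply is the less elastic side, so buyers bear the smaller share.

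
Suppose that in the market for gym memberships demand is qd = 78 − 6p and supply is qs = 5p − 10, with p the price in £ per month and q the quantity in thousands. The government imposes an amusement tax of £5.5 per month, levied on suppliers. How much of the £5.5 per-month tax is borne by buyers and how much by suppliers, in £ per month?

Without the tax, 78 − 6p = 5p − 10 gives 11p = 88, so p* = £8 and q* = 30.
With the tax collected from suppliers, supply shifts: qs = 5(p − 5.5) − 10.
Solving gives q = 15 with buyers paying £10.5 and suppliers receiving £5 (the £5.5 wedge).
Burden on buyers: £2.5; on suppliers: £3. (They sum to £5.5.)
The less price-elastic side of the market bears the larger share of a per-unit tax.

Buyers bear £2.5 per month; suppliers bear £3 per month.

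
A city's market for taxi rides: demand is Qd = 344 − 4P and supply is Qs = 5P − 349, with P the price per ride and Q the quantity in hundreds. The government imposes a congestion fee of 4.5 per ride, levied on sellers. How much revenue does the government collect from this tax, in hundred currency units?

Before the tax: set 344 − 4P = 5P − 349 → P* = 77, Q* = 36.
With the tax collected from sellers, supply shifts: Qs = 5(P − 4.5) − 349.
New equilibrium: consumers pay 79.5, sellers receive 75, Q = 26. (Wedge: Pb − Ps = 4.5.)
Revenue = t · Q = 4.5 · 26 = 117.

Tax revenue = 117 hundred.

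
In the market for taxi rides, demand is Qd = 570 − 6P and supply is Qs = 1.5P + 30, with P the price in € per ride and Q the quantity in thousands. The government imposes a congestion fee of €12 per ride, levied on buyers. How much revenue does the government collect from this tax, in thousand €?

Without the tax, 570 − 6P = 1.5P + 30 gives 7.5P = 540, so P* = €72 and Q* = 138.
With the tax collected from buyers, demand (in seller-price terms) shifts: Qd = 570 − 6(P + 12).
New equilibrium: buyers pay €74.4, suppliers receive €62.4, Q = 123.6. (Wedge: Pb − Ps = 12.)
Revenue = t · Q = 12 · 123.6 = €1483.2.

Tax revenue = €1483.2 thousand.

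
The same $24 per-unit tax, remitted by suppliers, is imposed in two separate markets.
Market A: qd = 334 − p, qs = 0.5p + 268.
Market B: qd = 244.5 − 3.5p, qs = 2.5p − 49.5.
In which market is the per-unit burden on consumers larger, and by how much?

Market A: pre-tax p* = $44, q* = 290; post-tax q = 282; per-unit burden on consumers = $8.
Market B: pre-tax p* = $49, q* = 73; post-tax q = 38; per-unit burden on consumers = $10.
Difference: $8 vs $10 → market B is larger by $2.

Market B, by $2.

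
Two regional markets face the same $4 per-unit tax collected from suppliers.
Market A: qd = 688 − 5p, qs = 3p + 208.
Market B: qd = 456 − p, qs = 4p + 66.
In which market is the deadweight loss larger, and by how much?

Market A, by $8.6.

Market A: pre-tax p* = $60, q* = 388; post-tax q = 380.5; deadweight loss = $15.
Market B: pre-tax p* = $78, q* = 378; post-tax q = 374.8; deadweight loss = $6.4.
Difference: $15 vs $6.4 → market A is larger by $8.6.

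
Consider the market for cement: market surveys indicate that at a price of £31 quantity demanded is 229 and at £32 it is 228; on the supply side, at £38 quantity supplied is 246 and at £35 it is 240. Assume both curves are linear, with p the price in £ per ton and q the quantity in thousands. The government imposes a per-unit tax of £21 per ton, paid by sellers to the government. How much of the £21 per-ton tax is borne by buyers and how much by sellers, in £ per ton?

Buyers bear £14 per ton; sellers bear £7 per ton.

Demand slope: (228 − 229)/(32 − 31) = -1, so qd = 260 − p.
Supply slope: (240 − 246)/(35 − 38) = 2, so qs = 2p + 170.
Without the tax, 260 − p = 2p + 170 gives 3p = 90, so p* = £30 and q* = 230.
With the tax collected from sellers, supply shifts: qs = 2(p − 21) + 170.
Solving gives q = 216 with buyers paying £44 and sellers receiving £23 (the £21 wedge).
Burden on buyers: £14; on sellers: £7. (They sum to £21.)
The less price-elastic side of the market bears the larger share of a per-unit tax.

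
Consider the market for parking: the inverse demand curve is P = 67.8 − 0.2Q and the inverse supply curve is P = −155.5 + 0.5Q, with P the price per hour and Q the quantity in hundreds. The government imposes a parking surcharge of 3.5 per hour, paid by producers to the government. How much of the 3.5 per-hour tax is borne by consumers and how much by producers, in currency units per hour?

Rewrite in direct form: Qd = 339 − 5P and Qs = 2P + 311.
Before the tax: set 339 − 5P = 2P + 311 → P* = 4, Q* = 319.
With the tax collected from producers, supply shifts: Qs = 2(P − 3.5) + 311.
New equilibrium: consumers pay 5, producers receive 1.5, Q = 314. (Wedge: Pb − Ps = 3.5.)
Burden on consumers: 1; on producers: 2.5. (They sum to 3.5.)

Consumers bear 1 per hour; producers bear 2.5 per hour.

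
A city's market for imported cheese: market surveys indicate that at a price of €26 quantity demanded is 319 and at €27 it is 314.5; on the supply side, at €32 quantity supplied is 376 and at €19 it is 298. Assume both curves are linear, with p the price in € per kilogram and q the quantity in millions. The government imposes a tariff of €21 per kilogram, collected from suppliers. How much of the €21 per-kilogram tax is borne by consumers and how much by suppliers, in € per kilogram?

Consumers bear €12 per kilogram; suppliers bear €9 per kilogram.

Demand slope: (314.5 − 319)/(27 − 26) = -4.5, so qd = 436 − 4.5p.
Supply slope: (298 − 376)/(19 − 32) = 6, so qs = 6p + 184.
Without the tax, 436 − 4.5p = 6p + 184 gives 10.5p = 252, so p* = €24 and q* = 328.
With the tax collected from suppliers, supply shifts: qs = 6(p − 21) + 184.
Solving gives q = 274 with consumers paying €36 and suppliers receiving €15 (the €21 wedge).
Burden on consumers: €12; on suppliers: €9. (They sum to €21.)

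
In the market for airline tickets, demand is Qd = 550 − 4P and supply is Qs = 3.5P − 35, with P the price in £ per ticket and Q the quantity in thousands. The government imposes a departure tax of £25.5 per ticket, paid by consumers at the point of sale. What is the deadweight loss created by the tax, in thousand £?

Without the tax, 550 − 4P = 3.5P − 35 gives 7.5P = 585, so P* = £78 and Q* = 238.
With the tax collected from consumers, demand (in seller-price terms) shifts: Qd = 550 − 4(P + 25.5).
Solving gives Q = 190.4 with consumers paying £89.9 and sellers receiving £64.4 (the £25.5 wedge).
Quantity falls by |ΔQ| = |238 − 190.4| = 47.6.
DWL = ½ · t · |ΔQ| = ½ · 25.5 · 47.6 = £606.9.

Deadweight loss = £606.9 thousand.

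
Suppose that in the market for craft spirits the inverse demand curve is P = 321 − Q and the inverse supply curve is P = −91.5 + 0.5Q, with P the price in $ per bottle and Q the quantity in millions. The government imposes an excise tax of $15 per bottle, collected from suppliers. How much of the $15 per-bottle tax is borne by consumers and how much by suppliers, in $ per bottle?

Inverting to Q(P) form: Qd = 321 − P; Qs = 2P + 183.
Without the tax, 321 − P = 2P + 183 gives 3P = 138, so P* = $46 and Q* = 275.
With the tax collected from suppliers, supply shifts: Qs = 2(P − 15) + 183.
New equilibrium: consumers pay $56, suppliers receive $41, Q = 265. (Wedge: Pb − Ps = 15.)
Burden on consumers: $10; on suppliers: $5. (They sum to $15.)

Consumers bear $10 per bottle; suppliers bear $5 per bottle.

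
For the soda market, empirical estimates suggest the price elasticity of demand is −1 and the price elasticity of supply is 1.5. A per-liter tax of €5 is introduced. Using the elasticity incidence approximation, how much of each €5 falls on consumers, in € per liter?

Incidence ratio: consumers' share ≈ εs / (εs + |εd|) = 1.5 / (1.5 + 1) = 0.6.
So consumers bear ≈ 0.6 × €5 = €3; producers bear €2.

Consumers bear ≈ €3 per liter.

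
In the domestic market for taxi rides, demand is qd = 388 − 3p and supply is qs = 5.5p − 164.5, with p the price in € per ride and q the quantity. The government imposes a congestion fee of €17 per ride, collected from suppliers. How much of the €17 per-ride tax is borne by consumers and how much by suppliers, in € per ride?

Consumers bear €11 per ride; suppliers bear €6 per ride.

Before the tax: set 388 − 3p = 5.5p − 164.5 → p* = €65, q* = 193.
With the tax collected from suppliers, supply shifts: qs = 5.5(p − 17) − 164.5.
Solving gives q = 160 with consumers paying €76 and suppliers receiving €59 (the €17 wedge).
Burden on consumers: €11; on suppliers: €6. (They sum to €17.)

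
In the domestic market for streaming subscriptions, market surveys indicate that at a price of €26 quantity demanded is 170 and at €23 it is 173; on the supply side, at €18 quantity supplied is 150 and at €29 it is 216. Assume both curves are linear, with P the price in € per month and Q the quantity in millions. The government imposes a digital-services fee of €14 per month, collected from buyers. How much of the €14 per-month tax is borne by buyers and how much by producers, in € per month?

Demand slope: (173 − 170)/(23 − 26) = -1, so Qd = 196 − P.
Supply slope: (216 − 150)/(29 − 18) = 6, so Qs = 6P + 42.
Before the tax: set 196 − P = 6P + 42 → P* = €22, Q* = 174.
With the tax collected from buyers, demand (in seller-price terms) shifts: Qd = 196 − (P + 14).
New equilibrium: buyers pay €34, producers receive €20, Q = 162. (Wedge: Pb − Ps = 14.)
Burden on buyers: €12; on producers: €2. (They sum to €14.)

Buyers bear €12 per month; producers bear €2 per month.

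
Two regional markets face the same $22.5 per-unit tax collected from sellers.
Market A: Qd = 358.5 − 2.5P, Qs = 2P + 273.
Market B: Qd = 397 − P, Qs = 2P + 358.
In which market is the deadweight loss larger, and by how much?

Market A: pre-tax P* = $19, Q* = 311; post-tax Q = 286; deadweight loss = $281.25.
Market B: pre-tax P* = $13, Q* = 384; post-tax Q = 369; deadweight loss = $168.75.
Difference: $281.25 vs $168.75 → market A is larger by $112.5.

Market A, by $112.5.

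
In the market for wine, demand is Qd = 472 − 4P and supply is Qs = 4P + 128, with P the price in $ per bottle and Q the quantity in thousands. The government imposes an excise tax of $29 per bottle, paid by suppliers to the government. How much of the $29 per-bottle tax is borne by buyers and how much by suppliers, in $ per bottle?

Before the tax: set 472 − 4P = 4P + 128 → P* = $43, Q* = 300.
With the tax collected from suppliers, supply shifts: Qs = 4(P − 29) + 128.
New equilibrium: buyers pay $57.5, suppliers receive $28.5, Q = 242. (Wedge: Pb − Ps = 29.)
Burden on buyers: $14.5; on suppliers: $14.5. (They sum to $29.)

Buyers bear $14.5 per bottle; suppliers bear $14.5 per bottle.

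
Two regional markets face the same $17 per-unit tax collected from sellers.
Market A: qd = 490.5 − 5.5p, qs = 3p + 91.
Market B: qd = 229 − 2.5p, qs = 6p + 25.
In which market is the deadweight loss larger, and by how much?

Market A: pre-tax p* = $47, q* = 232; post-tax q = 199; deadweight loss = $280.5.
Market B: pre-tax p* = $24, q* = 169; post-tax q = 139; deadweight loss = $255.
Difference: $280.5 vs $255 → market A is larger by $25.5.

Market A, by $25.5.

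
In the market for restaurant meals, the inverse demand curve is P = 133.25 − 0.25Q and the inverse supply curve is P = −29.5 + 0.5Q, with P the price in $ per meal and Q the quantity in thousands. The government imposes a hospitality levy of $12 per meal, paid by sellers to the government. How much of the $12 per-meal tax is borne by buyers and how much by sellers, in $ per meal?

Rewrite in direct form: Qd = 533 − 4P and Qs = 2P + 59.
Before the tax: set 533 − 4P = 2P + 59 → P* = $79, Q* = 217.
With the tax collected from sellers, supply shifts: Qs = 2(P − 12) + 59.
New equilibrium: buyers pay $83, sellers receive $71, Q = 201. (Wedge: Pb − Ps = 12.)
Burden on buyers: $4; on sellers: $8. (They sum to $12.)
The less price-elastic side of the market bears the larger share of a per-unit tax.

Buyers bear $4 per meal; sellers bear $8 per meal.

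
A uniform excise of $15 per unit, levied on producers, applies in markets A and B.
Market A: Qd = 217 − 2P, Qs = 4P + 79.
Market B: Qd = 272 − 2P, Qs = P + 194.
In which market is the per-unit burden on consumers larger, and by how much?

Market A: pre-tax P* = $23, Q* = 171; post-tax Q = 151; per-unit burden on consumers = $10.
Market B: pre-tax P* = $26, Q* = 220; post-tax Q = 210; per-unit burden on consumers = $5.
Difference: $10 vs $5 → market A is larger by $5.

Market A, by $5.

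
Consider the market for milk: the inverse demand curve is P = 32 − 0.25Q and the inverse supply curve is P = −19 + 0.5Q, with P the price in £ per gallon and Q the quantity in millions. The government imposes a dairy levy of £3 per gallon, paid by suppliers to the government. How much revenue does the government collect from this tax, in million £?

Tax revenue = £192 million.

Rewrite in direct form: Qd = 128 − 4P and Qs = 2P + 38.
Before the tax: set 128 − 4P = 2P + 38 → P* = £15, Q* = 68.
With the tax collected from suppliers, supply shifts: Qs = 2(P − 3) + 38.
Solving gives Q = 64 with buyers paying £16 and suppliers receiving £13 (the £3 wedge).
Revenue = t · Q = 3 · 64 = £192.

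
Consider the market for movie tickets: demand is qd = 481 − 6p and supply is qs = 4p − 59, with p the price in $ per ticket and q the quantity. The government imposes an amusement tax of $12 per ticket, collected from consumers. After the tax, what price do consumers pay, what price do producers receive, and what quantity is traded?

Without the tax, 481 − 6p = 4p − 59 gives 10p = 540, so p* = $54 and q* = 157.
With the tax collected from consumers, demand (in seller-price terms) shifts: qd = 481 − 6(p + 12).
Solving gives q = 128.2 with consumers paying $58.8 and producers receiving $46.8 (the $12 wedge).
The less price-elastic side of the market bears the larger share of a per-unit tax.

Consumers pay $58.8; producers receive $46.8; quantity = 128.2.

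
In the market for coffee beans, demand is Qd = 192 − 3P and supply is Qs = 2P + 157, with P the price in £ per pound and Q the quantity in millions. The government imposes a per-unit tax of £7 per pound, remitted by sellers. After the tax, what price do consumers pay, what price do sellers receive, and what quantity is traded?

Before the tax: set 192 − 3P = 2P + 157 → P* = £7, Q* = 171.
With the tax collected from sellers, supply shifts: Qs = 2(P − 7) + 157.
Solving gives Q = 162.6 with consumers paying £9.8 and sellers receiving £2.8 (the £7 wedge).

Consumers pay £9.8; sellers receive £2.8; quantity = 162.6.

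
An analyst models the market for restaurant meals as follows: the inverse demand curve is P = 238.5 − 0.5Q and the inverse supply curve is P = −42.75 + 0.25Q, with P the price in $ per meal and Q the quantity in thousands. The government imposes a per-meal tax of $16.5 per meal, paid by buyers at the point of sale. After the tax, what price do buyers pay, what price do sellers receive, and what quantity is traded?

Buyers pay $62; sellers receive $45.5; quantity = 353.

Inverting to Q(P) form: Qd = 477 − 2P; Qs = 4P + 171.
Before the tax: set 477 − 2P = 4P + 171 → P* = $51, Q* = 375.
With the tax collected from buyers, demand (in seller-price terms) shifts: Qd = 477 − 2(P + 16.5).
New equilibrium: buyers pay $62, sellers receive $45.5, Q = 353. (Wedge: Pb − Ps = 16.5.)
The less price-elastic side of the market bears the larger share of a per-unit tax.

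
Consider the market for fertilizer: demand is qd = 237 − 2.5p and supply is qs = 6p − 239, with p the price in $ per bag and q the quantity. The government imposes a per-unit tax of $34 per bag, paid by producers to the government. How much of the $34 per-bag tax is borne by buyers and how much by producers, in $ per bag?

Before the tax: set 237 − 2.5p = 6p − 239 → p* = $56, q* = 97.
With the tax collected from producers, supply shifts: qs = 6(p − 34) − 239.
New equilibrium: buyers pay $80, producers receive $46, q = 37. (Wedge: pb − ps = 34.)
Burden on buyers: $24; on producers: $10. (They sum to $34.)
The less price-elastic side of the market bears the larger share of a per-unit tax.

Buyers bear $24 per bag; producers bear $10 per bag.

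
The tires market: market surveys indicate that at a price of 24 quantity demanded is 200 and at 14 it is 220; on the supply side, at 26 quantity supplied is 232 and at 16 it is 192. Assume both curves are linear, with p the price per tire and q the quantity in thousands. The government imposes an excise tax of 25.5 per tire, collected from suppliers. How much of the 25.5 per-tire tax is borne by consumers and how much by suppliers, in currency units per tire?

Demand slope: (220 − 200)/(14 − 24) = -2, so qd = 248 − 2p.
Supply slope: (192 − 232)/(16 − 26) = 4, so qs = 4p + 128.
Before the tax: set 248 − 2p = 4p + 128 → p* = 20, q* = 208.
With the tax collected from suppliers, supply shifts: qs = 4(p − 25.5) + 128.
Solving gives q = 174 with consumers paying 37 and suppliers receiving 11.5 (the 25.5 wedge).
Burden on consumers: 17; on suppliers: 8.5. (They sum to 25.5.)
The less price-elastic side of the market bears the larger share of a per-unit tax.

Consumers bear 17 per tire; suppliers bear 8.5 per tire.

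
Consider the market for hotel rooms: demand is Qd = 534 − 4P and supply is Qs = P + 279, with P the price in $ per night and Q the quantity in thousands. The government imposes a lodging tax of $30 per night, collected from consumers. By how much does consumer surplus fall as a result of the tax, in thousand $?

Consumer surplus falls by $1908 thousand.

Before the tax: set 534 − 4P = P + 279 → P* = $51, Q* = 330.
With the tax collected from consumers, demand (in seller-price terms) shifts: Qd = 534 − 4(P + 30).
New equilibrium: consumers pay $57, sellers receive $27, Q = 306. (Wedge: Pb − Ps = 30.)
ΔCS is the trapezoid between Q = 306 and Q = 330 of height $6: ½ · (330 + 306) · 6 = $1908.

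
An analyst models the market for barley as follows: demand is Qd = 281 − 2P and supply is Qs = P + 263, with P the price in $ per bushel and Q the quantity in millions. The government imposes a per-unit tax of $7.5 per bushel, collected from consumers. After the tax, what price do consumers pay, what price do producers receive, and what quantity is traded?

Consumers pay $8.5; producers receive $1; quantity = 264.

Without the tax, 281 − 2P = P + 263 gives 3P = 18, so P* = $6 and Q* = 269.
With the tax collected from consumers, demand (in seller-price terms) shifts: Qd = 281 − 2(P + 7.5).
Solving gives Q = 264 with consumers paying $8.5 and producers receiving $1 (the $7.5 wedge).
The less price-elastic side of the market bears the larger share of a per-unit tax.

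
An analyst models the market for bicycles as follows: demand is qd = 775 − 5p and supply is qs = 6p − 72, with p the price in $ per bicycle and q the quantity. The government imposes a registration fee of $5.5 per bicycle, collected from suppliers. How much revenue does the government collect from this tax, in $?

Tax revenue = $2062.5.

Without the tax, 775 − 5p = 6p − 72 gives 11p = 847, so p* = $77 and q* = 390.
With the tax collected from suppliers, supply shifts: qs = 6(p − 5.5) − 72.
Solving gives q = 375 with buyers paying $80 and suppliers receiving $74.5 (the $5.5 wedge).
Revenue = t · Q = 5.5 · 375 = $2062.5.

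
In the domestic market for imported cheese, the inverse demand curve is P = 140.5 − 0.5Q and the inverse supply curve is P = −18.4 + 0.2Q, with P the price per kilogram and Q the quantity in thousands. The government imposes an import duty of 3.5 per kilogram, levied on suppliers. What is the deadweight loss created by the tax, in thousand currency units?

Deadweight loss = 8.75 thousand.

Rewrite in direct form: Qd = 281 − 2P and Qs = 5P + 92.
Without the tax, 281 − 2P = 5P + 92 gives 7P = 189, so P* = 27 and Q* = 227.
With the tax collected from suppliers, supply shifts: Qs = 5(P − 3.5) + 92.
New equilibrium: buyers pay 29.5, suppliers receive 26, Q = 222. (Wedge: Pb − Ps = 3.5.)
Quantity falls by |ΔQ| = |227 − 222| = 5.
DWL = ½ · t · |ΔQ| = ½ · 3.5 · 5 = 8.75.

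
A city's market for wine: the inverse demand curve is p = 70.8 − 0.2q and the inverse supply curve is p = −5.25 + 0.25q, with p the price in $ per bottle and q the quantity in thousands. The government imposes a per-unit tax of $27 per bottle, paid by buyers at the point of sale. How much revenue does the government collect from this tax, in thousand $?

Tax revenue = $2943 thousand.

Rewrite in direct form: qd = 354 − 5p and qs = 4p + 21.
Without the tax, 354 − 5p = 4p + 21 gives 9p = 333, so p* = $37 and q* = 169.
With the tax collected from buyers, demand (in seller-price terms) shifts: qd = 354 − 5(p + 27).
New equilibrium: buyers pay $49, producers receive $22, q = 109. (Wedge: pb − ps = 27.)
Revenue = t · Q = 27 · 109 = $2943.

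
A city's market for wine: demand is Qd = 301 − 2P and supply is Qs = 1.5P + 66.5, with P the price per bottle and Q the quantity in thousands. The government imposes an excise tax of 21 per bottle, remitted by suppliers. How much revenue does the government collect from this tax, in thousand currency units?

Without the tax, 301 − 2P = 1.5P + 66.5 gives 3.5P = 234.5, so P* = 67 and Q* = 167.
With the tax collected from suppliers, supply shifts: Qs = 1.5(P − 21) + 66.5.
New equilibrium: consumers pay 76, suppliers receive 55, Q = 149. (Wedge: Pb − Ps = 21.)
Revenue = t · Q = 21 · 149 = 3129.

Tax revenue = 3129 thousand.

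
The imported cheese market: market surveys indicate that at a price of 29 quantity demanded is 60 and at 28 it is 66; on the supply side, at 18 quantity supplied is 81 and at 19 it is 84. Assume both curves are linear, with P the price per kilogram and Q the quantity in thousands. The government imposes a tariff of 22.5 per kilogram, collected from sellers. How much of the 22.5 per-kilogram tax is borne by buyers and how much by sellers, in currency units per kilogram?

Demand slope: (66 − 60)/(28 − 29) = -6, so Qd = 234 − 6P.
Supply slope: (84 − 81)/(19 − 18) = 3, so Qs = 3P + 27.
Without the tax, 234 − 6P = 3P + 27 gives 9P = 207, so P* = 23 and Q* = 96.
With the tax collected from sellers, supply shifts: Qs = 3(P − 22.5) + 27.
New equilibrium: buyers pay 30.5, sellers receive 8, Q = 51. (Wedge: Pb − Ps = 22.5.)
Burden on buyers: 7.5; on sellers: 15. (They sum to 22.5.)
The less price-elastic side of the market bears the larger share of a per-unit tax.

Buyers bear 7.5 per kilogram; sellers bear 15 per kilogram.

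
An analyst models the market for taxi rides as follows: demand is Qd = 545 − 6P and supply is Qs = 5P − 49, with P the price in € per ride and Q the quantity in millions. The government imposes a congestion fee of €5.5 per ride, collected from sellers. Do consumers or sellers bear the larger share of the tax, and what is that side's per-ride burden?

Sellers bear the larger share: €3 per ride.

Without the tax, 545 − 6P = 5P − 49 gives 11P = 594, so P* = €54 and Q* = 221.
With the tax collected from sellers, supply shifts: Qs = 5(P − 5.5) − 49.
Solving gives Q = 206 with consumers paying €56.5 and sellers receiving €51 (the €5.5 wedge).
Per-ride burden: consumers €2.5, sellers €3.
Sellers take the larger share because supply is less price-elastic here (demand slope 6 vs supply slope 5).
The less price-elastic side of the market bears the larger share of a per-unit tax.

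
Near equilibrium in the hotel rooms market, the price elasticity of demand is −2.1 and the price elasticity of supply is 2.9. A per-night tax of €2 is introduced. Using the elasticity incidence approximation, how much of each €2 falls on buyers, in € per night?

Buyers bear ≈ €1.16 per night.

Incidence ratio: buyers' share ≈ εs / (εs + |εd|) = 2.9 / (2.9 + 2.1) = 0.58.
So buyers bear ≈ 0.58 × €2 = €1.16; suppliers bear €0.84.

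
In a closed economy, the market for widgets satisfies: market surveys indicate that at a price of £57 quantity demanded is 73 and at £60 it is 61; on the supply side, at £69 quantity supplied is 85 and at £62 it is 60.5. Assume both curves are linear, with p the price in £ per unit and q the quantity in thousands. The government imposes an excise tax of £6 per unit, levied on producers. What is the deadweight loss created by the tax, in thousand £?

Demand slope: (61 − 73)/(60 − 57) = -4, so qd = 301 − 4p.
Supply slope: (60.5 − 85)/(62 − 69) = 3.5, so qs = 3.5p − 156.5.
Without the tax, 301 − 4p = 3.5p − 156.5 gives 7.5p = 457.5, so p* = £61 and q* = 57.
With the tax collected from producers, supply shifts: qs = 3.5(p − 6) − 156.5.
Solving gives q = 45.8 with buyers paying £63.8 and producers receiving £57.8 (the £6 wedge).
Quantity falls by |ΔQ| = |57 − 45.8| = 11.2.
DWL = ½ · t · |ΔQ| = ½ · 6 · 11.2 = £33.6.

Deadweight loss = £33.6 thousand.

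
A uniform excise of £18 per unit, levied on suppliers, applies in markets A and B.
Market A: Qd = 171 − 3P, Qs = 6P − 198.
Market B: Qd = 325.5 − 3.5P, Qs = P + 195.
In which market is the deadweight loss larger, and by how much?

Market A: pre-tax P* = £41, Q* = 48; post-tax Q = 12; deadweight loss = £324.
Market B: pre-tax P* = £29, Q* = 224; post-tax Q = 210; deadweight loss = £126.
Difference: £324 vs £126 → market A is larger by £198.

Market A, by £198.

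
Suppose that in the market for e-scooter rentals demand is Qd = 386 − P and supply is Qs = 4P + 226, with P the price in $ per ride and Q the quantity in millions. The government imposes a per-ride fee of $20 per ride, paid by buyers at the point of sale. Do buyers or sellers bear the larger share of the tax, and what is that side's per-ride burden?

Buyers bear the larger share: $16 per ride.

Before the tax: set 386 − P = 4P + 226 → P* = $32, Q* = 354.
With the tax collected from buyers, demand (in seller-price terms) shifts: Qd = 386 − (P + 20).
Solving gives Q = 338 with buyers paying $48 and sellers receiving $28 (the $20 wedge).
Per-ride burden: buyers $16, sellers $4.
Buyers take the larger share because demand is less price-elastic here (demand slope 1 vs supply slope 4).
The less price-elastic side of the market bears the larger share of a per-unit tax.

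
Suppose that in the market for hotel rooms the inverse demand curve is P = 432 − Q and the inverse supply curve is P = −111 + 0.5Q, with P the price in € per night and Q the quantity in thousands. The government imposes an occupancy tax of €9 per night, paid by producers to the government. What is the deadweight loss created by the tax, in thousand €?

Inverting to Q(P) form: Qd = 432 − P; Qs = 2P + 222.
Without the tax, 432 − P = 2P + 222 gives 3P = 210, so P* = €70 and Q* = 362.
With the tax collected from producers, supply shifts: Qs = 2(P − 9) + 222.
Solving gives Q = 356 with buyers paying €76 and producers receiving €67 (the €9 wedge).
Quantity falls by |ΔQ| = |362 − 356| = 6.
DWL = ½ · t · |ΔQ| = ½ · 9 · 6 = €27.

Deadweight loss = €27 thousand.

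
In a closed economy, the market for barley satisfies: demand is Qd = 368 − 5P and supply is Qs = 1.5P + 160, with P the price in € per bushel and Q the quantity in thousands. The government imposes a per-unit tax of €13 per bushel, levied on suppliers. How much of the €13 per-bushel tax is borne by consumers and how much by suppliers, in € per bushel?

Consumers bear €3 per bushel; suppliers bear €10 per bushel.

Before the tax: set 368 − 5P = 1.5P + 160 → P* = €32, Q* = 208.
With the tax collected from suppliers, supply shifts: Qs = 1.5(P − 13) + 160.
Solving gives Q = 193 with consumers paying €35 and suppliers receiving €22 (the €13 wedge).
Burden on consumers: €3; on suppliers: €10. (They sum to €13.)
The less price-elastic side of the market bears the larger share of a per-unit tax.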